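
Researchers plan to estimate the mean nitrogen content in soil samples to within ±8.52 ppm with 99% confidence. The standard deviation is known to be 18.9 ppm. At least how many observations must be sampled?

33

For a mean, the margin of error is E = z·σ/√n, so n = (zσ/E)².
At 99% confidence, z = 2.576.
n = (2.576 × 18.9 / 8.52)² = 32.65
Round up: n = 33.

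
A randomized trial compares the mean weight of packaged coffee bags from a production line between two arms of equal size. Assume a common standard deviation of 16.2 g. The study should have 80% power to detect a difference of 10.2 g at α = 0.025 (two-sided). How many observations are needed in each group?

48 per group

For two equal groups, n per group = 2·((z_{α/2} + z_β)·σ/δ)².
z_{α/2} = 2.241; z_β = 0.842 (power 80%).
n = 2 × (3.083 × 16.2 / 10.2)² = 2 × 23.98 = 47.96
Round up: n = 48 per group.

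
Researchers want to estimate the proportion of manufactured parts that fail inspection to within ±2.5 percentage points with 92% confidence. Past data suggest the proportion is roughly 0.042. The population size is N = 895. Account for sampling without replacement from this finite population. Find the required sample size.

For a proportion with margin E = 0.025 at 92% confidence, z = 1.751.
n = p̂(1−p̂)(z/E)² = 0.042 × 0.958 × (1.751/0.025)² = 197.38 — call this n₀.
Finite-population correction with N = 895: n = n₀ / (1 + (n₀−1)/N) = 197.38 / 1.219 = 161.92
Round up: n = 162.

n = 162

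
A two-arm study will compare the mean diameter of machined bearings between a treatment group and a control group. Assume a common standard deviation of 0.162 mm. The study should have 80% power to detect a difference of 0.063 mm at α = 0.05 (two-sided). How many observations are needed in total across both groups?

For two equal groups, n per group = 2·((z_{α/2} + z_β)·σ/δ)².
z_{α/2} = 1.960; z_β = 0.842 (power 80%).
n = 2 × (2.802 × 0.162 / 0.063)² = 2 × 51.91 = 103.82
Round up: n = 104 per group.
Total across both groups: 2 × 104 = 208.

208 total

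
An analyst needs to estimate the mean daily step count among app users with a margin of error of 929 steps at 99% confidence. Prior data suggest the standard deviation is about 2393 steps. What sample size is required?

n = 45

For a mean, the margin of error is E = z·σ/√n, so n = (zσ/E)².
At 99% confidence, z = 2.576.
n = (2.576 × 2393 / 929)² = 44.03
Round up: n = 45.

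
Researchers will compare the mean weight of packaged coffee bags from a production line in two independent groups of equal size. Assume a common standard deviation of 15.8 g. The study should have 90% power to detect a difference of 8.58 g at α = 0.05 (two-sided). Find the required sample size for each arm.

For two equal groups, n per group = 2·((z_{α/2} + z_β)·σ/δ)².
z_{α/2} = 1.960; z_β = 1.282 (power 90%).
n = 2 × (3.242 × 15.8 / 8.58)² = 2 × 35.64 = 71.28
Round up: n = 72 per group.

72 per group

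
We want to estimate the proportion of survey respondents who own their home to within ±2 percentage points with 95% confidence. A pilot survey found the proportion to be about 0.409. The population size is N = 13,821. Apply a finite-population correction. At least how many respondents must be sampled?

For a proportion with margin E = 0.02 at 95% confidence, z = 1.960.
n = p̂(1−p̂)(z/E)² = 0.409 × 0.591 × (1.960/0.02)² = 2321.47 — call this n₀.
Finite-population correction with N = 13,821: n = n₀ / (1 + (n₀−1)/N) = 2321.47 / 1.168 = 1987.56
Round up: n = 1988.

n = 1988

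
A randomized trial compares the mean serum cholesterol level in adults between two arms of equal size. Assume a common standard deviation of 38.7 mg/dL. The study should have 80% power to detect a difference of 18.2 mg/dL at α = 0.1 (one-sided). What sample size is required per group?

For two equal groups, n per group = 2·((z_α + z_β)·σ/δ)².
z_α = 1.282; z_β = 0.842 (power 80%).
n = 2 × (2.124 × 38.7 / 18.2)² = 2 × 20.40 = 40.80
Round up: n = 41 per group.

41 per group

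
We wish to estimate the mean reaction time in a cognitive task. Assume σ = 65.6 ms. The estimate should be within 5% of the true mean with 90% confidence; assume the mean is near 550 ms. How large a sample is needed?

16

For a mean, the margin of error is E = z·σ/√n, so n = (zσ/E)².
At 90% confidence, z = 1.645.
E = 5% of 550 = 27.5 ms.
n = (1.645 × 65.6 / 27.5)² = 15.40
Round up: n = 16.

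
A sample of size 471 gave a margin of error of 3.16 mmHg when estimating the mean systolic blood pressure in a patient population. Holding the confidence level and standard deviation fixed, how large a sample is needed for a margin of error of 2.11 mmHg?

Margin of error scales as 1/√n, so n₂ = n₁·(E₁/E₂)².
n₂ = 471 × (3.16/2.11)² = 471 × 2.243 = 1056.45
Round up: n₂ = 1057.

1057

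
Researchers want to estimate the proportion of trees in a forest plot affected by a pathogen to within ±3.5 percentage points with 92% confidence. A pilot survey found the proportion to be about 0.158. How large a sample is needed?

333

For a proportion with margin E = 0.035 at 92% confidence, z = 1.751.
n = p̂(1−p̂)(z/E)² = 0.158 × 0.842 × (1.751/0.035)² = 332.97
Round up: n = 333.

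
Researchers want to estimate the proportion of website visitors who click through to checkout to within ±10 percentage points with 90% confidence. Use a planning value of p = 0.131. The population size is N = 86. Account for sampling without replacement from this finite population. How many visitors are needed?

23

For a proportion with margin E = 0.1 at 90% confidence, z = 1.645.
n = p̂(1−p̂)(z/E)² = 0.131 × 0.869 × (1.645/0.1)² = 30.81 — call this n₀.
Finite-population correction with N = 86: n = n₀ / (1 + (n₀−1)/N) = 30.81 / 1.347 = 22.87
Round up: n = 23.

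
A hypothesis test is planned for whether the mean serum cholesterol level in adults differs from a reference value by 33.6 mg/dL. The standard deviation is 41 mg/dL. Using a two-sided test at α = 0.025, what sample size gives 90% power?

n = 19

For a one-sample z-test, n = ((z_{α/2} + z_β)·σ/δ)².
z_{α/2} = 2.241 (two-sided α = 0.025); z_β = 1.282 (power 90% → β = 0.1).
n = (3.523 × 41 / 33.6)² = 18.48
Round up: n = 19.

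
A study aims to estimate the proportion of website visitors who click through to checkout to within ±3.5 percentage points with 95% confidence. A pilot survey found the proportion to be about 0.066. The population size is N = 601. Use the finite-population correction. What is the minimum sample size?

147

For a proportion with margin E = 0.035 at 95% confidence, z = 1.960.
n = p̂(1−p̂)(z/E)² = 0.066 × 0.934 × (1.960/0.035)² = 193.32 — call this n₀.
Finite-population correction with N = 601: n = n₀ / (1 + (n₀−1)/N) = 193.32 / 1.32 = 146.45
Round up: n = 147.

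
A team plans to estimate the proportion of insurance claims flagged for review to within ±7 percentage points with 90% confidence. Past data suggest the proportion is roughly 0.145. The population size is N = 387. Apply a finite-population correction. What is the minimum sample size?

n = 59

For a proportion with margin E = 0.07 at 90% confidence, z = 1.645.
n = p̂(1−p̂)(z/E)² = 0.145 × 0.855 × (1.645/0.07)² = 68.47 — call this n₀.
Finite-population correction with N = 387: n = n₀ / (1 + (n₀−1)/N) = 68.47 / 1.174 = 58.32
Round up: n = 59.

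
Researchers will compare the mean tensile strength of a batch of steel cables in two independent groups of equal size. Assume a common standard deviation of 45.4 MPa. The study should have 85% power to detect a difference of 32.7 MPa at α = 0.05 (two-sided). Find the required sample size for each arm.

35 per group

For two equal groups, n per group = 2·((z_{α/2} + z_β)·σ/δ)².
z_{α/2} = 1.960; z_β = 1.036 (power 85%).
n = 2 × (2.996 × 45.4 / 32.7)² = 2 × 17.30 = 34.60
Round up: n = 35 per group.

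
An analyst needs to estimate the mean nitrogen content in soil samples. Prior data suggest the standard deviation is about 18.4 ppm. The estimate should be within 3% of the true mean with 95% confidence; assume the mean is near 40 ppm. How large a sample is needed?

904

For a mean, the margin of error is E = z·σ/√n, so n = (zσ/E)².
At 95% confidence, z = 1.960.
E = 3% of 40 = 1.2 ppm.
n = (1.960 × 18.4 / 1.2)² = 903.20
Round up: n = 904.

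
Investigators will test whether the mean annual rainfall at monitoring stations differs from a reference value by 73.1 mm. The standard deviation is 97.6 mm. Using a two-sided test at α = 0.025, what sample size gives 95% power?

27

For a one-sample z-test, n = ((z_{α/2} + z_β)·σ/δ)².
z_{α/2} = 2.241 (two-sided α = 0.025); z_β = 1.645 (power 95% → β = 0.05).
n = (3.886 × 97.6 / 73.1)² = 26.92
Round up: n = 27.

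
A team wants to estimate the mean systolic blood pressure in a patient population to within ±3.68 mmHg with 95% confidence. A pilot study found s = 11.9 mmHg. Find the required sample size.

41

For a mean, the margin of error is E = z·σ/√n, so n = (zσ/E)².
At 95% confidence, z = 1.960.
n = (1.960 × 11.9 / 3.68)² = 40.17
Round up: n = 41.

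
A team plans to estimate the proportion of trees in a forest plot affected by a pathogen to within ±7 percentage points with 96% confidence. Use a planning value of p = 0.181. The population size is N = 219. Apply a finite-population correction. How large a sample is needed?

81

For a proportion with margin E = 0.07 at 96% confidence, z = 2.054.
n = p̂(1−p̂)(z/E)² = 0.181 × 0.819 × (2.054/0.07)² = 127.63 — call this n₀.
Finite-population correction with N = 219: n = n₀ / (1 + (n₀−1)/N) = 127.63 / 1.578 = 80.88
Round up: n = 81.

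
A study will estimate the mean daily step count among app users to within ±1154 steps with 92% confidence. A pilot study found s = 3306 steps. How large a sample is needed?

For a mean, the margin of error is E = z·σ/√n, so n = (zσ/E)².
At 92% confidence, z = 1.751.
n = (1.751 × 3306 / 1154)² = 25.16
Round up: n = 26.

26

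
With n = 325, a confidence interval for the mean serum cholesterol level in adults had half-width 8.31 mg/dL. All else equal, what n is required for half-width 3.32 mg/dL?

2037

Margin of error scales as 1/√n, so n₂ = n₁·(E₁/E₂)².
n₂ = 325 × (8.31/3.32)² = 325 × 6.265 = 2036.12
Round up: n₂ = 2037.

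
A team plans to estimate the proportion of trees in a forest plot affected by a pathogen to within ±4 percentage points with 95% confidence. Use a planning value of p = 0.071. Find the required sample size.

159

For a proportion with margin E = 0.04 at 95% confidence, z = 1.960.
n = p̂(1−p̂)(z/E)² = 0.071 × 0.929 × (1.960/0.04)² = 158.37
Round up: n = 159.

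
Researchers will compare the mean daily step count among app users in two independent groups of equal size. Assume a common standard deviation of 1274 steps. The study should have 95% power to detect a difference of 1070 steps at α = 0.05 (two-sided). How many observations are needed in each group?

For two equal groups, n per group = 2·((z_{α/2} + z_β)·σ/δ)².
z_{α/2} = 1.960; z_β = 1.645 (power 95%).
n = 2 × (3.605 × 1274 / 1070)² = 2 × 18.42 = 36.84
Round up: n = 37 per group.

37 per group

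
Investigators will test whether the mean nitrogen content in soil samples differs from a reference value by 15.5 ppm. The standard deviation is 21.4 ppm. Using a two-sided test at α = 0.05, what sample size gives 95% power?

For a one-sample z-test, n = ((z_{α/2} + z_β)·σ/δ)².
z_{α/2} = 1.960 (two-sided α = 0.05); z_β = 1.645 (power 95% → β = 0.05).
n = (3.605 × 21.4 / 15.5)² = 24.77
Round up: n = 25.

25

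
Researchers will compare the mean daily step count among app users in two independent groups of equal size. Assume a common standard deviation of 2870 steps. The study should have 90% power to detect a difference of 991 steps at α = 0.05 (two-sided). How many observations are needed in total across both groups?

354 total

For two equal groups, n per group = 2·((z_{α/2} + z_β)·σ/δ)².
z_{α/2} = 1.960; z_β = 1.282 (power 90%).
n = 2 × (3.242 × 2870 / 991)² = 2 × 88.15 = 176.30
Round up: n = 177 per group.
Total across both groups: 2 × 177 = 354.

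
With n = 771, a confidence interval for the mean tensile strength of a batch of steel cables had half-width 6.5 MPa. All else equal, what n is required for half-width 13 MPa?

Margin of error scales as 1/√n, so n₂ = n₁·(E₁/E₂)².
n₂ = 771 × (6.5/13)² = 771 × 0.25 = 192.75
Round up: n₂ = 193.

193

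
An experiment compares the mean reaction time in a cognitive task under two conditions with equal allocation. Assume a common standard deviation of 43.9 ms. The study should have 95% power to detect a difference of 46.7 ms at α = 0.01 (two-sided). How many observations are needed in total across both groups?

64 total

For two equal groups, n per group = 2·((z_{α/2} + z_β)·σ/δ)².
z_{α/2} = 2.576; z_β = 1.645 (power 95%).
n = 2 × (4.221 × 43.9 / 46.7)² = 2 × 15.74 = 31.48
Round up: n = 32 per group.
Total across both groups: 2 × 32 = 64.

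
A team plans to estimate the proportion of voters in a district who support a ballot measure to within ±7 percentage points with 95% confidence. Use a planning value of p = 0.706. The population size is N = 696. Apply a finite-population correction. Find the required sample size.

133

For a proportion with margin E = 0.07 at 95% confidence, z = 1.960.
n = p̂(1−p̂)(z/E)² = 0.706 × 0.294 × (1.960/0.07)² = 162.73 — call this n₀.
Finite-population correction with N = 696: n = n₀ / (1 + (n₀−1)/N) = 162.73 / 1.232 = 132.09
Round up: n = 133.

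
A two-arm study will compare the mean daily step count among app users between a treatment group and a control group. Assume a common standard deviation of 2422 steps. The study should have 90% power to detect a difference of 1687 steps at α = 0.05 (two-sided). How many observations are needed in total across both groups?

For two equal groups, n per group = 2·((z_{α/2} + z_β)·σ/δ)².
z_{α/2} = 1.960; z_β = 1.282 (power 90%).
n = 2 × (3.242 × 2422 / 1687)² = 2 × 21.66 = 43.32
Round up: n = 44 per group.
Total across both groups: 2 × 44 = 88.

88 total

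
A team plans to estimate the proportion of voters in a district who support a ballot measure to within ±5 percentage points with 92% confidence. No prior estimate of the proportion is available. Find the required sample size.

For a proportion with margin E = 0.05 at 92% confidence, z = 1.751.
With no prior estimate, use p = 0.5, which maximizes p(1−p) at 0.25.
n = 0.25 × (z/E)² = 0.25 × (1.751/0.05)² = 306.60
Round up: n = 307.

307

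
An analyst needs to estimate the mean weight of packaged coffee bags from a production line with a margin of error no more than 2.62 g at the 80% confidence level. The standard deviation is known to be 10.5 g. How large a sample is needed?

For a mean, the margin of error is E = z·σ/√n, so n = (zσ/E)².
At 80% confidence, z = 1.282.
n = (1.282 × 10.5 / 2.62)² = 26.40
Round up: n = 27.

27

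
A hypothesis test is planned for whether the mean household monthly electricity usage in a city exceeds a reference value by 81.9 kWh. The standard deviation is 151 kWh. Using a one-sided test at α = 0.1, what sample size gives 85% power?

19

For a one-sample z-test, n = ((z_α + z_β)·σ/δ)².
z_α = 1.282 (one-sided α = 0.1); z_β = 1.036 (power 85% → β = 0.15).
n = (2.318 × 151 / 81.9)² = 18.26
Round up: n = 19.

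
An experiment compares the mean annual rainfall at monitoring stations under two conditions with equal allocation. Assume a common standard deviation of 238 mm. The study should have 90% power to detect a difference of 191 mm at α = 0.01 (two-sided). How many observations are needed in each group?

47 per group

For two equal groups, n per group = 2·((z_{α/2} + z_β)·σ/δ)².
z_{α/2} = 2.576; z_β = 1.282 (power 90%).
n = 2 × (3.858 × 238 / 191)² = 2 × 23.11 = 46.22
Round up: n = 47 per group.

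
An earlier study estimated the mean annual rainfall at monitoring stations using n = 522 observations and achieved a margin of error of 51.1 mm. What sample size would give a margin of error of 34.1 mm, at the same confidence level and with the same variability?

n = 1173

Margin of error scales as 1/√n, so n₂ = n₁·(E₁/E₂)².
n₂ = 522 × (51.1/34.1)² = 522 × 2.246 = 1172.41
Round up: n₂ = 1173.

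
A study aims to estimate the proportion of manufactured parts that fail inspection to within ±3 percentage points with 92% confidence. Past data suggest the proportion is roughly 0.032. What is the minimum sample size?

106

For a proportion with margin E = 0.03 at 92% confidence, z = 1.751.
n = p̂(1−p̂)(z/E)² = 0.032 × 0.968 × (1.751/0.03)² = 105.52
Round up: n = 106.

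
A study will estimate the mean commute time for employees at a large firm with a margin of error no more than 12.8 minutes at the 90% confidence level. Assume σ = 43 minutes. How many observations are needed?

31

For a mean, the margin of error is E = z·σ/√n, so n = (zσ/E)².
At 90% confidence, z = 1.645.
n = (1.645 × 43 / 12.8)² = 30.54
Round up: n = 31.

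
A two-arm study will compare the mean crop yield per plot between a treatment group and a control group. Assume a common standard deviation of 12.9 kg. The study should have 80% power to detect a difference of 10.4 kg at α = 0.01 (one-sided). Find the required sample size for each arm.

For two equal groups, n per group = 2·((z_α + z_β)·σ/δ)².
z_α = 2.326; z_β = 0.842 (power 80%).
n = 2 × (3.168 × 12.9 / 10.4)² = 2 × 15.44 = 30.88
Round up: n = 31 per group.

31 per group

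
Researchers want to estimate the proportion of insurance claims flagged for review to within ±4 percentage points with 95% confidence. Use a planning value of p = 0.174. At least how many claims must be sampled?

346

For a proportion with margin E = 0.04 at 95% confidence, z = 1.960.
n = p̂(1−p̂)(z/E)² = 0.174 × 0.826 × (1.960/0.04)² = 345.08
Round up: n = 346.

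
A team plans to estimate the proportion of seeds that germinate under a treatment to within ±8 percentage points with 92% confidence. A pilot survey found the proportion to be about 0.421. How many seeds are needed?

n = 117

For a proportion with margin E = 0.08 at 92% confidence, z = 1.751.
n = p̂(1−p̂)(z/E)² = 0.421 × 0.579 × (1.751/0.08)² = 116.78
Round up: n = 117.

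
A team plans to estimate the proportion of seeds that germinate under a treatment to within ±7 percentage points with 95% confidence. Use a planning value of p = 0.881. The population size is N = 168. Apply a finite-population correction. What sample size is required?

56

For a proportion with margin E = 0.07 at 95% confidence, z = 1.960.
n = p̂(1−p̂)(z/E)² = 0.881 × 0.119 × (1.960/0.07)² = 82.19 — call this n₀.
Finite-population correction with N = 168: n = n₀ / (1 + (n₀−1)/N) = 82.19 / 1.483 = 55.42
Round up: n = 56.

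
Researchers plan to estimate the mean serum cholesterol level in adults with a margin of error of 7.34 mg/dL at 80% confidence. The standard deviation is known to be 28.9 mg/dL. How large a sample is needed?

For a mean, the margin of error is E = z·σ/√n, so n = (zσ/E)².
At 80% confidence, z = 1.282.
n = (1.282 × 28.9 / 7.34)² = 25.48
Round up: n = 26.

26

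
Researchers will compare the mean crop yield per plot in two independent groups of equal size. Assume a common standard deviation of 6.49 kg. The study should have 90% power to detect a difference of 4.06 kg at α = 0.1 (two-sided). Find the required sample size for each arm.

44 per group

For two equal groups, n per group = 2·((z_{α/2} + z_β)·σ/δ)².
z_{α/2} = 1.645; z_β = 1.282 (power 90%).
n = 2 × (2.927 × 6.49 / 4.06)² = 2 × 21.89 = 43.78
Round up: n = 44 per group.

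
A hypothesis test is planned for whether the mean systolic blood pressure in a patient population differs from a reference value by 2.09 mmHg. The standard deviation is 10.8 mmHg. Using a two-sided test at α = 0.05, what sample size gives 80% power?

n = 210

For a one-sample z-test, n = ((z_{α/2} + z_β)·σ/δ)².
z_{α/2} = 1.960 (two-sided α = 0.05); z_β = 0.842 (power 80% → β = 0.2).
n = (2.802 × 10.8 / 2.09)² = 209.65
Round up: n = 210.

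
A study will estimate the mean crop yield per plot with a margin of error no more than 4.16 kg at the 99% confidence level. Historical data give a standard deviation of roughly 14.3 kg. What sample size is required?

79

For a mean, the margin of error is E = z·σ/√n, so n = (zσ/E)².
At 99% confidence, z = 2.576.
n = (2.576 × 14.3 / 4.16)² = 78.41
Round up: n = 79.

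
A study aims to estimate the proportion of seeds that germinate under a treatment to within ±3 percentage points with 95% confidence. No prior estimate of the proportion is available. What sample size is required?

For a proportion with margin E = 0.03 at 95% confidence, z = 1.960.
With no prior estimate, use p = 0.5, which maximizes p(1−p) at 0.25.
n = 0.25 × (z/E)² = 0.25 × (1.960/0.03)² = 1067.11
Round up: n = 1068.

1068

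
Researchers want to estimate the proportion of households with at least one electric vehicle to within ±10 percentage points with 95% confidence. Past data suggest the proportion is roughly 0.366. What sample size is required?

For a proportion with margin E = 0.1 at 95% confidence, z = 1.960.
n = p̂(1−p̂)(z/E)² = 0.366 × 0.634 × (1.960/0.1)² = 89.14
Round up: n = 90.

n = 90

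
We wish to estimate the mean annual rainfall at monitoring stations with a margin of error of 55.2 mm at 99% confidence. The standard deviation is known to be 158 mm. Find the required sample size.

55

For a mean, the margin of error is E = z·σ/√n, so n = (zσ/E)².
At 99% confidence, z = 2.576.
n = (2.576 × 158 / 55.2)² = 54.37
Round up: n = 55.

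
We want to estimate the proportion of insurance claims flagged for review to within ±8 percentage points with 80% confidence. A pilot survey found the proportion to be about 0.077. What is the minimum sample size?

For a proportion with margin E = 0.08 at 80% confidence, z = 1.282.
n = p̂(1−p̂)(z/E)² = 0.077 × 0.923 × (1.282/0.08)² = 18.25
Round up: n = 19.

19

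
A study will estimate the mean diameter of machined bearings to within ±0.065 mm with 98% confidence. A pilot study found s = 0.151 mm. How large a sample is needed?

30

For a mean, the margin of error is E = z·σ/√n, so n = (zσ/E)².
At 98% confidence, z = 2.326.
n = (2.326 × 0.151 / 0.065)² = 29.20
Round up: n = 30.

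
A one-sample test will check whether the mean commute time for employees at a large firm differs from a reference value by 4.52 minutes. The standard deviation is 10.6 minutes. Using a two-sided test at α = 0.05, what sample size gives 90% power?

58

For a one-sample z-test, n = ((z_{α/2} + z_β)·σ/δ)².
z_{α/2} = 1.960 (two-sided α = 0.05); z_β = 1.282 (power 90% → β = 0.1).
n = (3.242 × 10.6 / 4.52)² = 57.80
Round up: n = 58.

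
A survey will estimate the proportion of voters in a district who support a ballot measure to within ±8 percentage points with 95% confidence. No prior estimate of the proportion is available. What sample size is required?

151

For a proportion with margin E = 0.08 at 95% confidence, z = 1.960.
With no prior estimate, use p = 0.5, which maximizes p(1−p) at 0.25.
n = 0.25 × (z/E)² = 0.25 × (1.960/0.08)² = 150.06
Round up: n = 151.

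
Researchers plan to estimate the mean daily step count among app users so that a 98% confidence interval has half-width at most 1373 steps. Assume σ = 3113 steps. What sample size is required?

For a mean, the margin of error is E = z·σ/√n, so n = (zσ/E)².
At 98% confidence, z = 2.326.
n = (2.326 × 3113 / 1373)² = 27.81
Round up: n = 28.

28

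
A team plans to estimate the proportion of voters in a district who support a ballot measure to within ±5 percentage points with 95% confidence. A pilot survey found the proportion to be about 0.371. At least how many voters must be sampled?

359

For a proportion with margin E = 0.05 at 95% confidence, z = 1.960.
n = p̂(1−p̂)(z/E)² = 0.371 × 0.629 × (1.960/0.05)² = 358.59
Round up: n = 359.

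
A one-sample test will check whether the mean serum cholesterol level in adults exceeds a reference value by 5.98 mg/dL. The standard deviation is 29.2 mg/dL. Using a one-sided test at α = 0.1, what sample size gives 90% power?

For a one-sample z-test, n = ((z_α + z_β)·σ/δ)².
z_α = 1.282 (one-sided α = 0.1); z_β = 1.282 (power 90% → β = 0.1).
n = (2.564 × 29.2 / 5.98)² = 156.75
Round up: n = 157.

157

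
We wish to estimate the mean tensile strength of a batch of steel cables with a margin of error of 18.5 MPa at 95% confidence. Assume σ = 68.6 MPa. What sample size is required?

For a mean, the margin of error is E = z·σ/√n, so n = (zσ/E)².
At 95% confidence, z = 1.960.
n = (1.960 × 68.6 / 18.5)² = 52.82
Round up: n = 53.

53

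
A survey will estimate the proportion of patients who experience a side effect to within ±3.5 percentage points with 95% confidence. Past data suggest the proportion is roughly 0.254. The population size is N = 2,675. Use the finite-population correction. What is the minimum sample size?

For a proportion with margin E = 0.035 at 95% confidence, z = 1.960.
n = p̂(1−p̂)(z/E)² = 0.254 × 0.746 × (1.960/0.035)² = 594.22 — call this n₀.
Finite-population correction with N = 2,675: n = n₀ / (1 + (n₀−1)/N) = 594.22 / 1.222 = 486.27
Round up: n = 487.

n = 487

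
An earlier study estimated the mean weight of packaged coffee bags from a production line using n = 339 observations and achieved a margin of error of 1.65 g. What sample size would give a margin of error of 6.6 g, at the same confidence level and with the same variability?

Margin of error scales as 1/√n, so n₂ = n₁·(E₁/E₂)².
n₂ = 339 × (1.65/6.6)² = 339 × 0.0625 = 21.19
Round up: n₂ = 22.

n = 22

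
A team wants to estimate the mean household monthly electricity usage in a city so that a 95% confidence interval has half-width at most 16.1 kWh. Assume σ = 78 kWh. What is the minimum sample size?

n = 91

For a mean, the margin of error is E = z·σ/√n, so n = (zσ/E)².
At 95% confidence, z = 1.960.
n = (1.960 × 78 / 16.1)² = 90.17
Round up: n = 91.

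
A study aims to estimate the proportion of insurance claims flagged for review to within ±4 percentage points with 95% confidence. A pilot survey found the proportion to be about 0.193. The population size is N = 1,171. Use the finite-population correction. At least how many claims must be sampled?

For a proportion with margin E = 0.04 at 95% confidence, z = 1.960.
n = p̂(1−p̂)(z/E)² = 0.193 × 0.807 × (1.960/0.04)² = 373.96 — call this n₀.
Finite-population correction with N = 1,171: n = n₀ / (1 + (n₀−1)/N) = 373.96 / 1.318 = 283.73
Round up: n = 284.

n = 284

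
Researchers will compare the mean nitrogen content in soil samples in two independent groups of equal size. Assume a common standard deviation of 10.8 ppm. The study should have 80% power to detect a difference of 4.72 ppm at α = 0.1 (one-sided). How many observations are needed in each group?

48 per group

For two equal groups, n per group = 2·((z_α + z_β)·σ/δ)².
z_α = 1.282; z_β = 0.842 (power 80%).
n = 2 × (2.124 × 10.8 / 4.72)² = 2 × 23.62 = 47.24
Round up: n = 48 per group.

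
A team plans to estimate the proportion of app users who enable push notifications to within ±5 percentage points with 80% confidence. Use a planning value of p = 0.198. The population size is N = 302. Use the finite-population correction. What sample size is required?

78

For a proportion with margin E = 0.05 at 80% confidence, z = 1.282.
n = p̂(1−p̂)(z/E)² = 0.198 × 0.802 × (1.282/0.05)² = 104.39 — call this n₀.
Finite-population correction with N = 302: n = n₀ / (1 + (n₀−1)/N) = 104.39 / 1.342 = 77.79
Round up: n = 78.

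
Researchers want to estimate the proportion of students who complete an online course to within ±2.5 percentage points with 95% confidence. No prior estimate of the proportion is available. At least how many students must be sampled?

For a proportion with margin E = 0.025 at 95% confidence, z = 1.960.
With no prior estimate, use p = 0.5, which maximizes p(1−p) at 0.25.
n = 0.25 × (z/E)² = 0.25 × (1.960/0.025)² = 1536.64
Round up: n = 1537.

1537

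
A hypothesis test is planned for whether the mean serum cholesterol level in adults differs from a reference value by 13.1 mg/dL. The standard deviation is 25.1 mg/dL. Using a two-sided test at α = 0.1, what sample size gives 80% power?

23

For a one-sample z-test, n = ((z_{α/2} + z_β)·σ/δ)².
z_{α/2} = 1.645 (two-sided α = 0.1); z_β = 0.842 (power 80% → β = 0.2).
n = (2.487 × 25.1 / 13.1)² = 22.71
Round up: n = 23.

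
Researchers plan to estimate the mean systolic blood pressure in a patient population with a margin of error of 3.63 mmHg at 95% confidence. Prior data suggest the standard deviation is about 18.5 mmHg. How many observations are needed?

For a mean, the margin of error is E = z·σ/√n, so n = (zσ/E)².
At 95% confidence, z = 1.960.
n = (1.960 × 18.5 / 3.63)² = 99.78
Round up: n = 100.

100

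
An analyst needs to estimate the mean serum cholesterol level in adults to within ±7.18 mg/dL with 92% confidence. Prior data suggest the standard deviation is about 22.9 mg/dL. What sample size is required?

For a mean, the margin of error is E = z·σ/√n, so n = (zσ/E)².
At 92% confidence, z = 1.751.
n = (1.751 × 22.9 / 7.18)² = 31.19
Round up: n = 32.

n = 32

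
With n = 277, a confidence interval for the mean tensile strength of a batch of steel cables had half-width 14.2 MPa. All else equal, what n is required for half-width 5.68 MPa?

Margin of error scales as 1/√n, so n₂ = n₁·(E₁/E₂)².
n₂ = 277 × (14.2/5.68)² = 277 × 6.25 = 1731.25
Round up: n₂ = 1732.

1732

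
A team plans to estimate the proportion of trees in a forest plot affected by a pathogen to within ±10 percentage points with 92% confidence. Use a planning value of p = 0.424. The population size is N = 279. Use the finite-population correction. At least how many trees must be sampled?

For a proportion with margin E = 0.1 at 92% confidence, z = 1.751.
n = p̂(1−p̂)(z/E)² = 0.424 × 0.576 × (1.751/0.1)² = 74.88 — call this n₀.
Finite-population correction with N = 279: n = n₀ / (1 + (n₀−1)/N) = 74.88 / 1.265 = 59.19
Round up: n = 60.

60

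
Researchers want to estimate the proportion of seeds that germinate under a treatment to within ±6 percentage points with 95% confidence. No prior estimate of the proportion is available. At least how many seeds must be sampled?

For a proportion with margin E = 0.06 at 95% confidence, z = 1.960.
With no prior estimate, use p = 0.5, which maximizes p(1−p) at 0.25.
n = 0.25 × (z/E)² = 0.25 × (1.960/0.06)² = 266.78
Round up: n = 267.

267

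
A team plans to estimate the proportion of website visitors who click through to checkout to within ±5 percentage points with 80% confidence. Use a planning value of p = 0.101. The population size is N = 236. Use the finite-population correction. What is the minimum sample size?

For a proportion with margin E = 0.05 at 80% confidence, z = 1.282.
n = p̂(1−p̂)(z/E)² = 0.101 × 0.899 × (1.282/0.05)² = 59.69 — call this n₀.
Finite-population correction with N = 236: n = n₀ / (1 + (n₀−1)/N) = 59.69 / 1.249 = 47.79
Round up: n = 48.

n = 48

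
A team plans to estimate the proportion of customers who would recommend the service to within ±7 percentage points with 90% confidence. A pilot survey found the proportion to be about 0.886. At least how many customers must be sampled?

56

For a proportion with margin E = 0.07 at 90% confidence, z = 1.645.
n = p̂(1−p̂)(z/E)² = 0.886 × 0.114 × (1.645/0.07)² = 55.78
Round up: n = 56.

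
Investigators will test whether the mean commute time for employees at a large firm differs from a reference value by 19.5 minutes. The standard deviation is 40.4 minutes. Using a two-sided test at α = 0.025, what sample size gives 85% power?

For a one-sample z-test, n = ((z_{α/2} + z_β)·σ/δ)².
z_{α/2} = 2.241 (two-sided α = 0.025); z_β = 1.036 (power 85% → β = 0.15).
n = (3.277 × 40.4 / 19.5)² = 46.09
Round up: n = 47.

47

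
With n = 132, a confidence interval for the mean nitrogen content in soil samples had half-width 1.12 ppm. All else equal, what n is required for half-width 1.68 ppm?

59

Margin of error scales as 1/√n, so n₂ = n₁·(E₁/E₂)².
n₂ = 132 × (1.12/1.68)² = 132 × 0.4444 = 58.66
Round up: n₂ = 59.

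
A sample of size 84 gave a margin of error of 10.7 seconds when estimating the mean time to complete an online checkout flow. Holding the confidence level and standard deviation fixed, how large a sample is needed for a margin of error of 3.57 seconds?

755

Margin of error scales as 1/√n, so n₂ = n₁·(E₁/E₂)².
n₂ = 84 × (10.7/3.57)² = 84 × 8.983 = 754.57
Round up: n₂ = 755.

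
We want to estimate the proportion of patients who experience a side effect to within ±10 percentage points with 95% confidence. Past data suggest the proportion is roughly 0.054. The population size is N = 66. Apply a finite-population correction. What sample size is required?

For a proportion with margin E = 0.1 at 95% confidence, z = 1.960.
n = p̂(1−p̂)(z/E)² = 0.054 × 0.946 × (1.960/0.1)² = 19.62 — call this n₀.
Finite-population correction with N = 66: n = n₀ / (1 + (n₀−1)/N) = 19.62 / 1.282 = 15.30
Round up: n = 16.

16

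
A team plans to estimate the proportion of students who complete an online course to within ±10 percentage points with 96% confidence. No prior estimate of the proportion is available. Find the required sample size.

For a proportion with margin E = 0.1 at 96% confidence, z = 2.054.
With no prior estimate, use p = 0.5, which maximizes p(1−p) at 0.25.
n = 0.25 × (z/E)² = 0.25 × (2.054/0.1)² = 105.47
Round up: n = 106.

n = 106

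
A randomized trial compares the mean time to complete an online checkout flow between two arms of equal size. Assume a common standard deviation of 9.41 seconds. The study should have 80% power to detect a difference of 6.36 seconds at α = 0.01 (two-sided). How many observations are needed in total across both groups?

104 total

For two equal groups, n per group = 2·((z_{α/2} + z_β)·σ/δ)².
z_{α/2} = 2.576; z_β = 0.842 (power 80%).
n = 2 × (3.418 × 9.41 / 6.36)² = 2 × 25.57 = 51.14
Round up: n = 52 per group.
Total across both groups: 2 × 52 = 104.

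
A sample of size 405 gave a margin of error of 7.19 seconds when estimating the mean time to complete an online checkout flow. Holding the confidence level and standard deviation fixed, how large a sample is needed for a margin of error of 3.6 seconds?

1616

Margin of error scales as 1/√n, so n₂ = n₁·(E₁/E₂)².
n₂ = 405 × (7.19/3.6)² = 405 × 3.989 = 1615.54
Round up: n₂ = 1616.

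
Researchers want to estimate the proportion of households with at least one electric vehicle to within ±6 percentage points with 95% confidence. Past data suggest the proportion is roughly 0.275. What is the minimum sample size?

For a proportion with margin E = 0.06 at 95% confidence, z = 1.960.
n = p̂(1−p̂)(z/E)² = 0.275 × 0.725 × (1.960/0.06)² = 212.76
Round up: n = 213.

213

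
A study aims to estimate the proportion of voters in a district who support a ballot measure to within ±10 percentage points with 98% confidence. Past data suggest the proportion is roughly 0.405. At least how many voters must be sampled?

131

For a proportion with margin E = 0.1 at 98% confidence, z = 2.326.
n = p̂(1−p̂)(z/E)² = 0.405 × 0.595 × (2.326/0.1)² = 130.37
Round up: n = 131.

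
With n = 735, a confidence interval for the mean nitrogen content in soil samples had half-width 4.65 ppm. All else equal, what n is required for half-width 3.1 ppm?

n = 1654

Margin of error scales as 1/√n, so n₂ = n₁·(E₁/E₂)².
n₂ = 735 × (4.65/3.1)² = 735 × 2.25 = 1653.75
Round up: n₂ = 1654.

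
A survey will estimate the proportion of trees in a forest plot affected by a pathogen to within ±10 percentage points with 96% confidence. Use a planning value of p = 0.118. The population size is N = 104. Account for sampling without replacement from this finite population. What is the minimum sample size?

For a proportion with margin E = 0.1 at 96% confidence, z = 2.054.
n = p̂(1−p̂)(z/E)² = 0.118 × 0.882 × (2.054/0.1)² = 43.91 — call this n₀.
Finite-population correction with N = 104: n = n₀ / (1 + (n₀−1)/N) = 43.91 / 1.413 = 31.08
Round up: n = 32.

32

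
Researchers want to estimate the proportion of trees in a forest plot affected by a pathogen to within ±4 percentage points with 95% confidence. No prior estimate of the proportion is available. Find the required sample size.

For a proportion with margin E = 0.04 at 95% confidence, z = 1.960.
With no prior estimate, use p = 0.5, which maximizes p(1−p) at 0.25.
n = 0.25 × (z/E)² = 0.25 × (1.960/0.04)² = 600.25
Round up: n = 601.

601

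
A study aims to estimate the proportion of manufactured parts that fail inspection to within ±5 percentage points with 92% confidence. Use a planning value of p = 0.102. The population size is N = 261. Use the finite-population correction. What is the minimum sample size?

79

For a proportion with margin E = 0.05 at 92% confidence, z = 1.751.
n = p̂(1−p̂)(z/E)² = 0.102 × 0.898 × (1.751/0.05)² = 112.33 — call this n₀.
Finite-population correction with N = 261: n = n₀ / (1 + (n₀−1)/N) = 112.33 / 1.427 = 78.72
Round up: n = 79.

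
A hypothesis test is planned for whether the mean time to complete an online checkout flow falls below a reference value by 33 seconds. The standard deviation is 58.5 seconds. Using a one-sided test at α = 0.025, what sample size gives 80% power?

For a one-sample z-test, n = ((z_α + z_β)·σ/δ)².
z_α = 1.960 (one-sided α = 0.025); z_β = 0.842 (power 80% → β = 0.2).
n = (2.802 × 58.5 / 33)² = 24.67
Round up: n = 25.

25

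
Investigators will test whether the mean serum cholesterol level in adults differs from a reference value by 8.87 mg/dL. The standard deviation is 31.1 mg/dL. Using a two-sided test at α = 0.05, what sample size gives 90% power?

n = 130

For a one-sample z-test, n = ((z_{α/2} + z_β)·σ/δ)².
z_{α/2} = 1.960 (two-sided α = 0.05); z_β = 1.282 (power 90% → β = 0.1).
n = (3.242 × 31.1 / 8.87)² = 129.21
Round up: n = 130.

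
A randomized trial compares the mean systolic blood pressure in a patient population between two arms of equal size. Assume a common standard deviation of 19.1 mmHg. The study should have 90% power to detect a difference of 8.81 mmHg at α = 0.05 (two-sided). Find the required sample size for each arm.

For two equal groups, n per group = 2·((z_{α/2} + z_β)·σ/δ)².
z_{α/2} = 1.960; z_β = 1.282 (power 90%).
n = 2 × (3.242 × 19.1 / 8.81)² = 2 × 49.40 = 98.80
Round up: n = 99 per group.

99 per group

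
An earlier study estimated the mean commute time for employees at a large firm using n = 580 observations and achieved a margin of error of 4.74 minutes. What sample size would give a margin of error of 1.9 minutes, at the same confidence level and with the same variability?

3610

Margin of error scales as 1/√n, so n₂ = n₁·(E₁/E₂)².
n₂ = 580 × (4.74/1.9)² = 580 × 6.224 = 3609.92
Round up: n₂ = 3610.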